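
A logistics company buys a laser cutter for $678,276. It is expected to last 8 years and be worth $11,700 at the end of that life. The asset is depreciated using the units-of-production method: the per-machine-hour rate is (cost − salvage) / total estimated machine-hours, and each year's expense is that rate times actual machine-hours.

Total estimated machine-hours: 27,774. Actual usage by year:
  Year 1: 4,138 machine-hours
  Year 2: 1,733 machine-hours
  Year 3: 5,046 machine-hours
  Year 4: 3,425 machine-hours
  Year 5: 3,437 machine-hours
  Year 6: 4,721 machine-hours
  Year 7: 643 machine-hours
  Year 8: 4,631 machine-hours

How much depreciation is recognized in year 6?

Depreciable base = $678,276 − $11,700 = $666,576.
Rate = $666,576 / 27,774 machine-hours = $24 per machine-hour.
Year 1: 4,138 × $24 = $99,312. Book value $578,964.
Year 2: 1,733 × $24 = $41,592. Book value $537,372.
Year 3: 5,046 × $24 = $121,104. Book value $416,268.
Year 4: 3,425 × $24 = $82,200. Book value $334,068.
Year 5: 3,437 × $24 = $82,488. Book value $251,580.
Year 6: 4,721 × $24 = $113,304. Book value $138,276.

$113,304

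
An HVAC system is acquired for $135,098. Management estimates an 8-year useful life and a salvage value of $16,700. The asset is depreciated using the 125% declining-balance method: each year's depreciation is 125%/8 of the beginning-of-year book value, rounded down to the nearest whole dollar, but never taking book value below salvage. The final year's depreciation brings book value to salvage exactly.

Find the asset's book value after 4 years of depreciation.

$68,472

Depreciable base = $135,098 − $16,700 = $118,398.
Year 1: ⌊$135,098 × 125%/8⌋ = $21,109. Book value $113,989.
Year 2: ⌊$113,989 × 125%/8⌋ = $17,810. Book value $96,179.
Year 3: ⌊$96,179 × 125%/8⌋ = $15,027. Book value $81,152.
Year 4: ⌊$81,152 × 125%/8⌋ = $12,680. Book value $68,472.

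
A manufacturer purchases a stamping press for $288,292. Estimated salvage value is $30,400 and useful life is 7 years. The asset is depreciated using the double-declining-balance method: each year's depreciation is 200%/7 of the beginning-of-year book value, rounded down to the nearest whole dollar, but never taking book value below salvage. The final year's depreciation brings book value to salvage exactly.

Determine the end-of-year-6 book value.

Depreciable base = $288,292 − $30,400 = $257,892.
Year 1: ⌊$288,292 × 200%/7⌋ = $82,369. Book value $205,923.
Year 2: ⌊$205,923 × 200%/7⌋ = $58,835. Book value $147,088.
Year 3: ⌊$147,088 × 200%/7⌋ = $42,025. Book value $105,063.
Year 4: ⌊$105,063 × 200%/7⌋ = $30,018. Book value $75,045.
Year 5: ⌊$75,045 × 200%/7⌋ = $21,441. Book value $53,604.
Year 6: ⌊$53,604 × 200%/7⌋ = $15,315. Book value $38,289.

$38,289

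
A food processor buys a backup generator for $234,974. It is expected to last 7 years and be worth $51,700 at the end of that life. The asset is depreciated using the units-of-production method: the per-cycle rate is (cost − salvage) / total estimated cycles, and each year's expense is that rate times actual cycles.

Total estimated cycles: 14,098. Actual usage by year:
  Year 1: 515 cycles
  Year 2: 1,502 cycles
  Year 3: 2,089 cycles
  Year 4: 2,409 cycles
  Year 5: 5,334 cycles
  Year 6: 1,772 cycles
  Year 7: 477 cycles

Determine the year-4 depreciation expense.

$31,317

Depreciable base = $234,974 − $51,700 = $183,274.
Rate = $183,274 / 14,098 cycles = $13 per cycle.
Year 1: 515 × $13 = $6,695. Book value $228,279.
Year 2: 1,502 × $13 = $19,526. Book value $208,753.
Year 3: 2,089 × $13 = $27,157. Book value $181,596.
Year 4: 2,409 × $13 = $31,317. Book value $150,279.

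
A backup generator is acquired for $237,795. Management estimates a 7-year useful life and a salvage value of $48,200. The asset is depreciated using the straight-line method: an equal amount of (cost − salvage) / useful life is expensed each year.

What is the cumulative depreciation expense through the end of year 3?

$81,255

Depreciable base = $237,795 − $48,200 = $189,595.
Annual expense = $189,595 / 7 = $27,085.
End of year 1: book value $210,710.
End of year 2: book value $183,625.
End of year 3: book value $156,540.
Accumulated through year 3 = $237,795 − $156,540 = $81,255.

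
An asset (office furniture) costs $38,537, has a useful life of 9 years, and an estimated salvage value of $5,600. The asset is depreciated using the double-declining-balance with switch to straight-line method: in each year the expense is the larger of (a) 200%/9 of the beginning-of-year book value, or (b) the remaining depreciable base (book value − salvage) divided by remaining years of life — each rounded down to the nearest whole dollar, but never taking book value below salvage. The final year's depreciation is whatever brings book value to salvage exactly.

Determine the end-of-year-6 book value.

$8,533

Depreciable base = $38,537 − $5,600 = $32,937.
Year 1: DB = ⌊$38,537 × 200%/9⌋ = $8,563; SL = ⌊$32,937/9⌋ = $3,659 → take DB $8,563. Book value $29,974.
Year 2: DB = ⌊$29,974 × 200%/9⌋ = $6,660; SL = ⌊$24,374/8⌋ = $3,046 → take DB $6,660. Book value $23,314.
Year 3: DB = ⌊$23,314 × 200%/9⌋ = $5,180; SL = ⌊$17,714/7⌋ = $2,530 → take DB $5,180. Book value $18,134.
Year 4: DB = ⌊$18,134 × 200%/9⌋ = $4,029; SL = ⌊$12,534/6⌋ = $2,089 → take DB $4,029. Book value $14,105.
Year 5: DB = ⌊$14,105 × 200%/9⌋ = $3,134; SL = ⌊$8,505/5⌋ = $1,701 → take DB $3,134. Book value $10,971.
Year 6: DB = ⌊$10,971 × 200%/9⌋ = $2,438; SL = ⌊$5,371/4⌋ = $1,342 → take DB $2,438. Book value $8,533.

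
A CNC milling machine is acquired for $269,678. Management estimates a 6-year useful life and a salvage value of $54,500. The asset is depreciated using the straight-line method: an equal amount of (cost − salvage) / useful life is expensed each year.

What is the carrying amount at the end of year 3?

$162,089

Depreciable base = $269,678 − $54,500 = $215,178.
Annual expense = $215,178 / 6 = $35,863.
End of year 1: book value $233,815.
End of year 2: book value $197,952.
End of year 3: book value $162,089.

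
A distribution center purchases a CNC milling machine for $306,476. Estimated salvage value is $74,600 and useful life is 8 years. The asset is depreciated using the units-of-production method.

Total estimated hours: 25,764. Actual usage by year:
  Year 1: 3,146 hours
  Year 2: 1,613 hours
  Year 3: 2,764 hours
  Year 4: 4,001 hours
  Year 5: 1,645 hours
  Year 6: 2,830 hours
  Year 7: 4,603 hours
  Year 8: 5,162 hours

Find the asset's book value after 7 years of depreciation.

$121,058

Depreciable base = $306,476 − $74,600 = $231,876.
Rate = $231,876 / 25,764 hours = $9 per hour.
Year 1: 3,146 × $9 = $28,314. Book value $278,162.
Year 2: 1,613 × $9 = $14,517. Book value $263,645.
Year 3: 2,764 × $9 = $24,876. Book value $238,769.
Year 4: 4,001 × $9 = $36,009. Book value $202,760.
Year 5: 1,645 × $9 = $14,805. Book value $187,955.
Year 6: 2,830 × $9 = $25,470. Book value $162,485.
Year 7: 4,603 × $9 = $41,427. Book value $121,058.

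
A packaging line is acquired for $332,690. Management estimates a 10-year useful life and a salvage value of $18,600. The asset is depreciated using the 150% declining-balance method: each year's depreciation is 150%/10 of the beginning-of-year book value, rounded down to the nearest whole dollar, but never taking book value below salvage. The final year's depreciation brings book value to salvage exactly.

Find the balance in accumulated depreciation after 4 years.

Depreciable base = $332,690 − $18,600 = $314,090.
Year 1: ⌊$332,690 × 150%/10⌋ = $49,903. Book value $282,787.
Year 2: ⌊$282,787 × 150%/10⌋ = $42,418. Book value $240,369.
Year 3: ⌊$240,369 × 150%/10⌋ = $36,055. Book value $204,314.
Year 4: ⌊$204,314 × 150%/10⌋ = $30,647. Book value $173,667.
Accumulated through year 4 = $332,690 − $173,667 = $159,023.

$159,023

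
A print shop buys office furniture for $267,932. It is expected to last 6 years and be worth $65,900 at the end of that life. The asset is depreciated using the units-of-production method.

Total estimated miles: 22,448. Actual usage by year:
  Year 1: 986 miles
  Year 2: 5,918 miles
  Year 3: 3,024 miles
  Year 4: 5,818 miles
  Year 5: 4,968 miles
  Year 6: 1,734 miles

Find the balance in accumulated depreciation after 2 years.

Depreciable base = $267,932 − $65,900 = $202,032.
Rate = $202,032 / 22,448 miles = $9 per mile.
Year 1: 986 × $9 = $8,874. Book value $259,058.
Year 2: 5,918 × $9 = $53,262. Book value $205,796.
Accumulated through year 2 = $267,932 − $205,796 = $62,136.

$62,136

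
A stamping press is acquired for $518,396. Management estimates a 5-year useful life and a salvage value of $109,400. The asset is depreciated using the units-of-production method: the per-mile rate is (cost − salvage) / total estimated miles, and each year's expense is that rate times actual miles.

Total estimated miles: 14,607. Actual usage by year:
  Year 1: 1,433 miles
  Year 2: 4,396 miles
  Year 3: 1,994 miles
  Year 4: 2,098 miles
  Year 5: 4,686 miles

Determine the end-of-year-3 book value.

$299,352

Depreciable base = $518,396 − $109,400 = $408,996.
Rate = $408,996 / 14,607 miles = $28 per mile.
Year 1: 1,433 × $28 = $40,124. Book value $478,272.
Year 2: 4,396 × $28 = $123,088. Book value $355,184.
Year 3: 1,994 × $28 = $55,832. Book value $299,352.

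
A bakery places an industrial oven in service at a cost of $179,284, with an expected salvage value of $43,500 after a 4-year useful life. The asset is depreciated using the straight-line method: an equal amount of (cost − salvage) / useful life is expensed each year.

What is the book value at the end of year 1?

Depreciable base = $179,284 − $43,500 = $135,784.
Annual expense = $135,784 / 4 = $33,946.
End of year 1: book value $145,338.

$145,338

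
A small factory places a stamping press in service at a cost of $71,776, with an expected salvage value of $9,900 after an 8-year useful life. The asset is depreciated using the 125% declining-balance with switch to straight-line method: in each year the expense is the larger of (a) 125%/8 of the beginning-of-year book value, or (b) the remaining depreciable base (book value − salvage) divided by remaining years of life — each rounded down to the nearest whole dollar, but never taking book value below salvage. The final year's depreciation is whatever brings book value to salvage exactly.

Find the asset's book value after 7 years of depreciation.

Depreciable base = $71,776 − $9,900 = $61,876.
Year 1: DB = ⌊$71,776 × 125%/8⌋ = $11,215; SL = ⌊$61,876/8⌋ = $7,734 → take DB $11,215. Book value $60,561.
Year 2: DB = ⌊$60,561 × 125%/8⌋ = $9,462; SL = ⌊$50,661/7⌋ = $7,237 → take DB $9,462. Book value $51,099.
Year 3: DB = ⌊$51,099 × 125%/8⌋ = $7,984; SL = ⌊$41,199/6⌋ = $6,866 → take DB $7,984. Book value $43,115.
Year 4: DB = ⌊$43,115 × 125%/8⌋ = $6,736; SL = ⌊$33,215/5⌋ = $6,643 → take DB $6,736. Book value $36,379.
Year 5: DB = ⌊$36,379 × 125%/8⌋ = $5,684; SL = ⌊$26,479/4⌋ = $6,619 → take SL $6,619. Book value $29,760.
Year 6: DB = ⌊$29,760 × 125%/8⌋ = $4,650; SL = ⌊$19,860/3⌋ = $6,620 → take SL $6,620. Book value $23,140.
Year 7: DB = ⌊$23,140 × 125%/8⌋ = $3,615; SL = ⌊$13,240/2⌋ = $6,620 → take SL $6,620. Book value $16,520.

$16,520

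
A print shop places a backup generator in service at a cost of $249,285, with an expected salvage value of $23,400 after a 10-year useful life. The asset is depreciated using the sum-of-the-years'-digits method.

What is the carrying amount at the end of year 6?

$64,470

Depreciable base = $249,285 − $23,400 = $225,885.
Sum of the years' digits = 10+9+8+7+6+5+4+3+2+1 = 55.
Year 1: $225,885 × 10/55 = $41,070. Book value $208,215.
Year 2: $225,885 × 9/55 = $36,963. Book value $171,252.
Year 3: $225,885 × 8/55 = $32,856. Book value $138,396.
Year 4: $225,885 × 7/55 = $28,749. Book value $109,647.
Year 5: $225,885 × 6/55 = $24,642. Book value $85,005.
Year 6: $225,885 × 5/55 = $20,535. Book value $64,470.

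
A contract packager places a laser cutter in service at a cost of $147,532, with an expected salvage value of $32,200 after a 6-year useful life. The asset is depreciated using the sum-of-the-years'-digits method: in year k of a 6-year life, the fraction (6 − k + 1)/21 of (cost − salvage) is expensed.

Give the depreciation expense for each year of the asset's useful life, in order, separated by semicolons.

$32,952; $27,460; $21,968; $16,476; $10,984; $5,492

Depreciable base = $147,532 − $32,200 = $115,332.
Sum of the years' digits = 6+5+4+3+2+1 = 21.
Year 1: $115,332 × 6/21 = $32,952. Book value $114,580.
Year 2: $115,332 × 5/21 = $27,460. Book value $87,120.
Year 3: $115,332 × 4/21 = $21,968. Book value $65,152.
Year 4: $115,332 × 3/21 = $16,476. Book value $48,676.
Year 5: $115,332 × 2/21 = $10,984. Book value $37,692.
Year 6: $115,332 × 1/21 = $5,492. Book value $32,200.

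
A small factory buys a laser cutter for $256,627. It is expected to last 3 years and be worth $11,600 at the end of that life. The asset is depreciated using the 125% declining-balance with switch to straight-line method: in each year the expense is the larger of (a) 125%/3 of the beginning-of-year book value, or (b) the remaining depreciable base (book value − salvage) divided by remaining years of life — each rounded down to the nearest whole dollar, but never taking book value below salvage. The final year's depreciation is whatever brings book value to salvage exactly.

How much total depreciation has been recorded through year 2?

Depreciable base = $256,627 − $11,600 = $245,027.
Year 1: DB = ⌊$256,627 × 125%/3⌋ = $106,927; SL = ⌊$245,027/3⌋ = $81,675 → take DB $106,927. Book value $149,700.
Year 2: DB = ⌊$149,700 × 125%/3⌋ = $62,375; SL = ⌊$138,100/2⌋ = $69,050 → take SL $69,050. Book value $80,650.
Accumulated through year 2 = $256,627 − $80,650 = $175,977.

$175,977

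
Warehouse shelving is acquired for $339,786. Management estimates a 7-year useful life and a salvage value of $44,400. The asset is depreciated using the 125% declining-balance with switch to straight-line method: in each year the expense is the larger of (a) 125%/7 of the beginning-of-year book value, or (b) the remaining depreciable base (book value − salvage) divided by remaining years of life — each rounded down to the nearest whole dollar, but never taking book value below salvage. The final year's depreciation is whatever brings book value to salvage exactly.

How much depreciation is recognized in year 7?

$35,983

Depreciable base = $339,786 − $44,400 = $295,386.
Year 1: DB = ⌊$339,786 × 125%/7⌋ = $60,676; SL = ⌊$295,386/7⌋ = $42,198 → take DB $60,676. Book value $279,110.
Year 2: DB = ⌊$279,110 × 125%/7⌋ = $49,841; SL = ⌊$234,710/6⌋ = $39,118 → take DB $49,841. Book value $229,269.
Year 3: DB = ⌊$229,269 × 125%/7⌋ = $40,940; SL = ⌊$184,869/5⌋ = $36,973 → take DB $40,940. Book value $188,329.
Year 4: DB = ⌊$188,329 × 125%/7⌋ = $33,630; SL = ⌊$143,929/4⌋ = $35,982 → take SL $35,982. Book value $152,347.
Year 5: DB = ⌊$152,347 × 125%/7⌋ = $27,204; SL = ⌊$107,947/3⌋ = $35,982 → take SL $35,982. Book value $116,365.
Year 6: DB = ⌊$116,365 × 125%/7⌋ = $20,779; SL = ⌊$71,965/2⌋ = $35,982 → take SL $35,982. Book value $80,383.
Year 7 (final): $80,383 − $44,400 = $35,983. Book value $44,400.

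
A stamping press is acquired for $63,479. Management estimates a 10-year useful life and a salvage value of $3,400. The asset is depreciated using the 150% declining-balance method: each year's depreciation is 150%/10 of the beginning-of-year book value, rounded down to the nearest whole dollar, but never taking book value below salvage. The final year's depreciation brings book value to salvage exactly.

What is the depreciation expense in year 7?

Depreciable base = $63,479 − $3,400 = $60,079.
Year 1: ⌊$63,479 × 150%/10⌋ = $9,521. Book value $53,958.
Year 2: ⌊$53,958 × 150%/10⌋ = $8,093. Book value $45,865.
Year 3: ⌊$45,865 × 150%/10⌋ = $6,879. Book value $38,986.
Year 4: ⌊$38,986 × 150%/10⌋ = $5,847. Book value $33,139.
Year 5: ⌊$33,139 × 150%/10⌋ = $4,970. Book value $28,169.
Year 6: ⌊$28,169 × 150%/10⌋ = $4,225. Book value $23,944.
Year 7: ⌊$23,944 × 150%/10⌋ = $3,591. Book value $20,353.

$3,591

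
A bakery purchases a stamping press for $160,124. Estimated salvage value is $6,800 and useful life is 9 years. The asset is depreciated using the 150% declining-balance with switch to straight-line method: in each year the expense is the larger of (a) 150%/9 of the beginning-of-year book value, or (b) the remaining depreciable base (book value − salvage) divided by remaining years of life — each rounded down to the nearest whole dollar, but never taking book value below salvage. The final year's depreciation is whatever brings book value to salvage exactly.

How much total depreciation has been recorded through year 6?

Depreciable base = $160,124 − $6,800 = $153,324.
Year 1: DB = ⌊$160,124 × 150%/9⌋ = $26,687; SL = ⌊$153,324/9⌋ = $17,036 → take DB $26,687. Book value $133,437.
Year 2: DB = ⌊$133,437 × 150%/9⌋ = $22,239; SL = ⌊$126,637/8⌋ = $15,829 → take DB $22,239. Book value $111,198.
Year 3: DB = ⌊$111,198 × 150%/9⌋ = $18,533; SL = ⌊$104,398/7⌋ = $14,914 → take DB $18,533. Book value $92,665.
Year 4: DB = ⌊$92,665 × 150%/9⌋ = $15,444; SL = ⌊$85,865/6⌋ = $14,310 → take DB $15,444. Book value $77,221.
Year 5: DB = ⌊$77,221 × 150%/9⌋ = $12,870; SL = ⌊$70,421/5⌋ = $14,084 → take SL $14,084. Book value $63,137.
Year 6: DB = ⌊$63,137 × 150%/9⌋ = $10,522; SL = ⌊$56,337/4⌋ = $14,084 → take SL $14,084. Book value $49,053.
Accumulated through year 6 = $160,124 − $49,053 = $111,071.

$111,071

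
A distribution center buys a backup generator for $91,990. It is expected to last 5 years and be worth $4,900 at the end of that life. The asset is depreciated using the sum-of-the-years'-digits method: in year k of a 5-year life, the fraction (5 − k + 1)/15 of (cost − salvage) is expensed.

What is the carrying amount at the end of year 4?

$10,706

Depreciable base = $91,990 − $4,900 = $87,090.
Sum of the years' digits = 5+4+3+2+1 = 15.
Year 1: $87,090 × 5/15 = $29,030. Book value $62,960.
Year 2: $87,090 × 4/15 = $23,224. Book value $39,736.
Year 3: $87,090 × 3/15 = $17,418. Book value $22,318.
Year 4: $87,090 × 2/15 = $11,612. Book value $10,706.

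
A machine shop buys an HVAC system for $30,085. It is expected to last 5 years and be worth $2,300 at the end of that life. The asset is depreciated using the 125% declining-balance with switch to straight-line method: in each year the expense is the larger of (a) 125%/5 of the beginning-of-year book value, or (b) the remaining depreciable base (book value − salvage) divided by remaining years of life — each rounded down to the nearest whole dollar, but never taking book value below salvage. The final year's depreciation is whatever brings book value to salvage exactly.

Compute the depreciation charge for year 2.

$5,641

Depreciable base = $30,085 − $2,300 = $27,785.
Year 1: DB = ⌊$30,085 × 125%/5⌋ = $7,521; SL = ⌊$27,785/5⌋ = $5,557 → take DB $7,521. Book value $22,564.
Year 2: DB = ⌊$22,564 × 125%/5⌋ = $5,641; SL = ⌊$20,264/4⌋ = $5,066 → take DB $5,641. Book value $16,923.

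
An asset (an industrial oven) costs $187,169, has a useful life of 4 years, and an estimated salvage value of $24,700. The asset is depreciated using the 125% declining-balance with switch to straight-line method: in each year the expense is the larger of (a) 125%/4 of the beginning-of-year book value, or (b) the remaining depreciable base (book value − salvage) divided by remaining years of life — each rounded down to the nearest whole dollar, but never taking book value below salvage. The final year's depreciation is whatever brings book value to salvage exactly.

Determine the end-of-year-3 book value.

$56,584

Depreciable base = $187,169 − $24,700 = $162,469.
Year 1: DB = ⌊$187,169 × 125%/4⌋ = $58,490; SL = ⌊$162,469/4⌋ = $40,617 → take DB $58,490. Book value $128,679.
Year 2: DB = ⌊$128,679 × 125%/4⌋ = $40,212; SL = ⌊$103,979/3⌋ = $34,659 → take DB $40,212. Book value $88,467.
Year 3: DB = ⌊$88,467 × 125%/4⌋ = $27,645; SL = ⌊$63,767/2⌋ = $31,883 → take SL $31,883. Book value $56,584.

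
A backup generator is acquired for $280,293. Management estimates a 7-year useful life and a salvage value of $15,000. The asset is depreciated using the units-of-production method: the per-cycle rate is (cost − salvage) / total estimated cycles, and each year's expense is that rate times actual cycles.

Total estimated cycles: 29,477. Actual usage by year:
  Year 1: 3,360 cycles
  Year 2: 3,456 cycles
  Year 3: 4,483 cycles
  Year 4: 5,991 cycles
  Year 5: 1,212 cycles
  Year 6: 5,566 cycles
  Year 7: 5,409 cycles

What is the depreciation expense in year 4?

Depreciable base = $280,293 − $15,000 = $265,293.
Rate = $265,293 / 29,477 cycles = $9 per cycle.
Year 1: 3,360 × $9 = $30,240. Book value $250,053.
Year 2: 3,456 × $9 = $31,104. Book value $218,949.
Year 3: 4,483 × $9 = $40,347. Book value $178,602.
Year 4: 5,991 × $9 = $53,919. Book value $124,683.

$53,919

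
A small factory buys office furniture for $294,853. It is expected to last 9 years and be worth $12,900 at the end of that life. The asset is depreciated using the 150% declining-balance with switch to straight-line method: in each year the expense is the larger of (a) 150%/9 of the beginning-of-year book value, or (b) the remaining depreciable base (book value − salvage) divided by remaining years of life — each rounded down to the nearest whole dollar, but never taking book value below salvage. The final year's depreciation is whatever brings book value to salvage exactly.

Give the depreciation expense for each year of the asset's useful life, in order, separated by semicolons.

$49,142; $40,951; $34,126; $28,439; $25,859; $25,859; $25,859; $25,859; $25,859

Depreciable base = $294,853 − $12,900 = $281,953.
Year 1: DB = ⌊$294,853 × 150%/9⌋ = $49,142; SL = ⌊$281,953/9⌋ = $31,328 → take DB $49,142. Book value $245,711.
Year 2: DB = ⌊$245,711 × 150%/9⌋ = $40,951; SL = ⌊$232,811/8⌋ = $29,101 → take DB $40,951. Book value $204,760.
Year 3: DB = ⌊$204,760 × 150%/9⌋ = $34,126; SL = ⌊$191,860/7⌋ = $27,408 → take DB $34,126. Book value $170,634.
Year 4: DB = ⌊$170,634 × 150%/9⌋ = $28,439; SL = ⌊$157,734/6⌋ = $26,289 → take DB $28,439. Book value $142,195.
Year 5: DB = ⌊$142,195 × 150%/9⌋ = $23,699; SL = ⌊$129,295/5⌋ = $25,859 → take SL $25,859. Book value $116,336.
Year 6: DB = ⌊$116,336 × 150%/9⌋ = $19,389; SL = ⌊$103,436/4⌋ = $25,859 → take SL $25,859. Book value $90,477.
Year 7: DB = ⌊$90,477 × 150%/9⌋ = $15,079; SL = ⌊$77,577/3⌋ = $25,859 → take SL $25,859. Book value $64,618.
Year 8: DB = ⌊$64,618 × 150%/9⌋ = $10,769; SL = ⌊$51,718/2⌋ = $25,859 → take SL $25,859. Book value $38,759.
Year 9 (final): $38,759 − $12,900 = $25,859. Book value $12,900.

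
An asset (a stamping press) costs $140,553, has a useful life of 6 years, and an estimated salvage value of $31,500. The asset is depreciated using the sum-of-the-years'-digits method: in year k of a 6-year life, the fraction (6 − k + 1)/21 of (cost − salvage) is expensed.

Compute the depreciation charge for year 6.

$5,193

Depreciable base = $140,553 − $31,500 = $109,053.
Sum of the years' digits = 6+5+4+3+2+1 = 21.
Year 1: $109,053 × 6/21 = $31,158. Book value $109,395.
Year 2: $109,053 × 5/21 = $25,965. Book value $83,430.
Year 3: $109,053 × 4/21 = $20,772. Book value $62,658.
Year 4: $109,053 × 3/21 = $15,579. Book value $47,079.
Year 5: $109,053 × 2/21 = $10,386. Book value $36,693.
Year 6: $109,053 × 1/21 = $5,193. Book value $31,500.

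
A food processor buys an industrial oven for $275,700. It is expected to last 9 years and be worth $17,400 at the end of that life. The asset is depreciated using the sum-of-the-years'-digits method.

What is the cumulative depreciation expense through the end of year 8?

Depreciable base = $275,700 − $17,400 = $258,300.
Sum of the years' digits = 9+8+7+6+5+4+3+2+1 = 45.
Year 1: $258,300 × 9/45 = $51,660. Book value $224,040.
Year 2: $258,300 × 8/45 = $45,920. Book value $178,120.
Year 3: $258,300 × 7/45 = $40,180. Book value $137,940.
Year 4: $258,300 × 6/45 = $34,440. Book value $103,500.
Year 5: $258,300 × 5/45 = $28,700. Book value $74,800.
Year 6: $258,300 × 4/45 = $22,960. Book value $51,840.
Year 7: $258,300 × 3/45 = $17,220. Book value $34,620.
Year 8: $258,300 × 2/45 = $11,480. Book value $23,140.
Accumulated through year 8 = $275,700 − $23,140 = $252,560.

$252,560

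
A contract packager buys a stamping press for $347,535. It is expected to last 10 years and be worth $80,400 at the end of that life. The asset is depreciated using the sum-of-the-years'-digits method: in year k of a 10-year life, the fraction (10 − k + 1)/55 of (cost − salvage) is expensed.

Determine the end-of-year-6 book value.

Depreciable base = $347,535 − $80,400 = $267,135.
Sum of the years' digits = 10+9+8+7+6+5+4+3+2+1 = 55.
Year 1: $267,135 × 10/55 = $48,570. Book value $298,965.
Year 2: $267,135 × 9/55 = $43,713. Book value $255,252.
Year 3: $267,135 × 8/55 = $38,856. Book value $216,396.
Year 4: $267,135 × 7/55 = $33,999. Book value $182,397.
Year 5: $267,135 × 6/55 = $29,142. Book value $153,255.
Year 6: $267,135 × 5/55 = $24,285. Book value $128,970.

$128,970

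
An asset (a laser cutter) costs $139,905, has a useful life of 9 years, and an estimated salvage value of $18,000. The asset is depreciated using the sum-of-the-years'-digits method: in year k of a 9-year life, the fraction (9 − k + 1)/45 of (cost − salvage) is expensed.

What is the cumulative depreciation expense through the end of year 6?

$105,651

Depreciable base = $139,905 − $18,000 = $121,905.
Sum of the years' digits = 9+8+7+6+5+4+3+2+1 = 45.
Year 1: $121,905 × 9/45 = $24,381. Book value $115,524.
Year 2: $121,905 × 8/45 = $21,672. Book value $93,852.
Year 3: $121,905 × 7/45 = $18,963. Book value $74,889.
Year 4: $121,905 × 6/45 = $16,254. Book value $58,635.
Year 5: $121,905 × 5/45 = $13,545. Book value $45,090.
Year 6: $121,905 × 4/45 = $10,836. Book value $34,254.
Accumulated through year 6 = $139,905 − $34,254 = $105,651.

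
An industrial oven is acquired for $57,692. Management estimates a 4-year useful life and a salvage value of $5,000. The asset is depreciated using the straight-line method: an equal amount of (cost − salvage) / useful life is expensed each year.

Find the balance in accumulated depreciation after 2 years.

Depreciable base = $57,692 − $5,000 = $52,692.
Annual expense = $52,692 / 4 = $13,173.
End of year 1: book value $44,519.
End of year 2: book value $31,346.
Accumulated through year 2 = $57,692 − $31,346 = $26,346.

$26,346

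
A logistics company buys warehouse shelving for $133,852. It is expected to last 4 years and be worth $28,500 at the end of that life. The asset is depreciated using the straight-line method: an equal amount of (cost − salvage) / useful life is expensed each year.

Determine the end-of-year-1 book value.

$107,514

Depreciable base = $133,852 − $28,500 = $105,352.
Annual expense = $105,352 / 4 = $26,338.
End of year 1: book value $107,514.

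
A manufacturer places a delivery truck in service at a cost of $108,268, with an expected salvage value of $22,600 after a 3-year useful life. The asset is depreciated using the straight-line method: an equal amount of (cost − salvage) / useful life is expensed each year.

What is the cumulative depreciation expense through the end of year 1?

Depreciable base = $108,268 − $22,600 = $85,668.
Annual expense = $85,668 / 3 = $28,556.
End of year 1: book value $79,712.
Accumulated through year 1 = $108,268 − $79,712 = $28,556.

$28,556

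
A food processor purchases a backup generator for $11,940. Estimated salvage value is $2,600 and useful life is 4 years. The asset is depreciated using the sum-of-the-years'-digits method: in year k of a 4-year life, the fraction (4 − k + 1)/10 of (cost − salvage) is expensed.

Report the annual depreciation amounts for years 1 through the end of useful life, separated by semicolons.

$3,736; $2,802; $1,868; $934

Depreciable base = $11,940 − $2,600 = $9,340.
Sum of the years' digits = 4+3+2+1 = 10.
Year 1: $9,340 × 4/10 = $3,736. Book value $8,204.
Year 2: $9,340 × 3/10 = $2,802. Book value $5,402.
Year 3: $9,340 × 2/10 = $1,868. Book value $3,534.
Year 4: $9,340 × 1/10 = $934. Book value $2,600.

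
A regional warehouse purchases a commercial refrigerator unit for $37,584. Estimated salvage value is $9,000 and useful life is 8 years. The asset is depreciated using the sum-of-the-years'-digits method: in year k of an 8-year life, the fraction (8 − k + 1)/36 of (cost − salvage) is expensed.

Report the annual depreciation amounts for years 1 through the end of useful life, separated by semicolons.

Depreciable base = $37,584 − $9,000 = $28,584.
Sum of the years' digits = 8+7+6+5+4+3+2+1 = 36.
Year 1: $28,584 × 8/36 = $6,352. Book value $31,232.
Year 2: $28,584 × 7/36 = $5,558. Book value $25,674.
Year 3: $28,584 × 6/36 = $4,764. Book value $20,910.
Year 4: $28,584 × 5/36 = $3,970. Book value $16,940.
Year 5: $28,584 × 4/36 = $3,176. Book value $13,764.
Year 6: $28,584 × 3/36 = $2,382. Book value $11,382.
Year 7: $28,584 × 2/36 = $1,588. Book value $9,794.
Year 8: $28,584 × 1/36 = $794. Book value $9,000.

$6,352; $5,558; $4,764; $3,970; $3,176; $2,382; $1,588; $794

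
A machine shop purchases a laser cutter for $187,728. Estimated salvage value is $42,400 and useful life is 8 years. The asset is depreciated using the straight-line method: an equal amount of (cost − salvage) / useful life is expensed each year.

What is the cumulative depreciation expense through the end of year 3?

Depreciable base = $187,728 − $42,400 = $145,328.
Annual expense = $145,328 / 8 = $18,166.
End of year 1: book value $169,562.
End of year 2: book value $151,396.
End of year 3: book value $133,230.
Accumulated through year 3 = $187,728 − $133,230 = $54,498.

$54,498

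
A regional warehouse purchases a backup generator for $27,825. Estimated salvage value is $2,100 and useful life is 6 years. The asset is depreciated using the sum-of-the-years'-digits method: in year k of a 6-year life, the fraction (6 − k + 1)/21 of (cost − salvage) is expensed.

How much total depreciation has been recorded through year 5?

$24,500

Depreciable base = $27,825 − $2,100 = $25,725.
Sum of the years' digits = 6+5+4+3+2+1 = 21.
Year 1: $25,725 × 6/21 = $7,350. Book value $20,475.
Year 2: $25,725 × 5/21 = $6,125. Book value $14,350.
Year 3: $25,725 × 4/21 = $4,900. Book value $9,450.
Year 4: $25,725 × 3/21 = $3,675. Book value $5,775.
Year 5: $25,725 × 2/21 = $2,450. Book value $3,325.
Accumulated through year 5 = $27,825 − $3,325 = $24,500.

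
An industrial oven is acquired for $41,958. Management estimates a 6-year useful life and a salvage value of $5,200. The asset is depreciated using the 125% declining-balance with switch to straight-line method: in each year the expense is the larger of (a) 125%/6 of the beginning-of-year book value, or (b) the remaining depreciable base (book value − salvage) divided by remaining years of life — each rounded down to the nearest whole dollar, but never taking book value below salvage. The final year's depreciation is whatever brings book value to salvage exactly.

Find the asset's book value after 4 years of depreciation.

Depreciable base = $41,958 − $5,200 = $36,758.
Year 1: DB = ⌊$41,958 × 125%/6⌋ = $8,741; SL = ⌊$36,758/6⌋ = $6,126 → take DB $8,741. Book value $33,217.
Year 2: DB = ⌊$33,217 × 125%/6⌋ = $6,920; SL = ⌊$28,017/5⌋ = $5,603 → take DB $6,920. Book value $26,297.
Year 3: DB = ⌊$26,297 × 125%/6⌋ = $5,478; SL = ⌊$21,097/4⌋ = $5,274 → take DB $5,478. Book value $20,819.
Year 4: DB = ⌊$20,819 × 125%/6⌋ = $4,337; SL = ⌊$15,619/3⌋ = $5,206 → take SL $5,206. Book value $15,613.

$15,613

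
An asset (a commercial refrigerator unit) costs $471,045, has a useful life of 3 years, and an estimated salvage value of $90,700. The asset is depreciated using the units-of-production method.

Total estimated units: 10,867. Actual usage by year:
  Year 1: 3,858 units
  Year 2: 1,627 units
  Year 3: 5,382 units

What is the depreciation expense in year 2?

$56,945

Depreciable base = $471,045 − $90,700 = $380,345.
Rate = $380,345 / 10,867 units = $35 per unit.
Year 1: 3,858 × $35 = $135,030. Book value $336,015.
Year 2: 1,627 × $35 = $56,945. Book value $279,070.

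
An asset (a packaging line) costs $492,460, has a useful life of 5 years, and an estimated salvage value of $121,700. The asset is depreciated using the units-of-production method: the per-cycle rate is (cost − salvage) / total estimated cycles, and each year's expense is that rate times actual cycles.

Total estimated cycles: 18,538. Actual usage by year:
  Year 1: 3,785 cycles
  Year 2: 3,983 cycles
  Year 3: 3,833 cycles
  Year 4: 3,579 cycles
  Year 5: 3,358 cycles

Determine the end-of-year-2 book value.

Depreciable base = $492,460 − $121,700 = $370,760.
Rate = $370,760 / 18,538 cycles = $20 per cycle.
Year 1: 3,785 × $20 = $75,700. Book value $416,760.
Year 2: 3,983 × $20 = $79,660. Book value $337,100.

$337,100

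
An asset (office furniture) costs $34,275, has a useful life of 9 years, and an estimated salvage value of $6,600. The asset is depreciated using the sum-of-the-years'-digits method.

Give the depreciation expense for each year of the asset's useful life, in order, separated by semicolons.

$5,535; $4,920; $4,305; $3,690; $3,075; $2,460; $1,845; $1,230; $615

Depreciable base = $34,275 − $6,600 = $27,675.
Sum of the years' digits = 9+8+7+6+5+4+3+2+1 = 45.
Year 1: $27,675 × 9/45 = $5,535. Book value $28,740.
Year 2: $27,675 × 8/45 = $4,920. Book value $23,820.
Year 3: $27,675 × 7/45 = $4,305. Book value $19,515.
Year 4: $27,675 × 6/45 = $3,690. Book value $15,825.
Year 5: $27,675 × 5/45 = $3,075. Book value $12,750.
Year 6: $27,675 × 4/45 = $2,460. Book value $10,290.
Year 7: $27,675 × 3/45 = $1,845. Book value $8,445.
Year 8: $27,675 × 2/45 = $1,230. Book value $7,215.
Year 9: $27,675 × 1/45 = $615. Book value $6,600.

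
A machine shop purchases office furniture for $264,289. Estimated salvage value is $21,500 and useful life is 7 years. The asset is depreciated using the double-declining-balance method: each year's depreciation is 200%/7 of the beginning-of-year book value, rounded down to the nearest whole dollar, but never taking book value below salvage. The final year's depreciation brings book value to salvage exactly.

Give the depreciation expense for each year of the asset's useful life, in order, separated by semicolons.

Depreciable base = $264,289 − $21,500 = $242,789.
Year 1: ⌊$264,289 × 200%/7⌋ = $75,511. Book value $188,778.
Year 2: ⌊$188,778 × 200%/7⌋ = $53,936. Book value $134,842.
Year 3: ⌊$134,842 × 200%/7⌋ = $38,526. Book value $96,316.
Year 4: ⌊$96,316 × 200%/7⌋ = $27,518. Book value $68,798.
Year 5: ⌊$68,798 × 200%/7⌋ = $19,656. Book value $49,142.
Year 6: ⌊$49,142 × 200%/7⌋ = $14,040. Book value $35,102.
Year 7 (final): $35,102 − $21,500 = $13,602. Book value $21,500.

$75,511; $53,936; $38,526; $27,518; $19,656; $14,040; $13,602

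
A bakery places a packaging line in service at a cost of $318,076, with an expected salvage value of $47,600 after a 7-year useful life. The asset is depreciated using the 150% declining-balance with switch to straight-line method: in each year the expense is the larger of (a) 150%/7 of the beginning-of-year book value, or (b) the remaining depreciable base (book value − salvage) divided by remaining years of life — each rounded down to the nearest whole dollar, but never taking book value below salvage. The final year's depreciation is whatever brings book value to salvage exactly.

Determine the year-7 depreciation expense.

$23,825

Depreciable base = $318,076 − $47,600 = $270,476.
Year 1: DB = ⌊$318,076 × 150%/7⌋ = $68,159; SL = ⌊$270,476/7⌋ = $38,639 → take DB $68,159. Book value $249,917.
Year 2: DB = ⌊$249,917 × 150%/7⌋ = $53,553; SL = ⌊$202,317/6⌋ = $33,719 → take DB $53,553. Book value $196,364.
Year 3: DB = ⌊$196,364 × 150%/7⌋ = $42,078; SL = ⌊$148,764/5⌋ = $29,752 → take DB $42,078. Book value $154,286.
Year 4: DB = ⌊$154,286 × 150%/7⌋ = $33,061; SL = ⌊$106,686/4⌋ = $26,671 → take DB $33,061. Book value $121,225.
Year 5: DB = ⌊$121,225 × 150%/7⌋ = $25,976; SL = ⌊$73,625/3⌋ = $24,541 → take DB $25,976. Book value $95,249.
Year 6: DB = ⌊$95,249 × 150%/7⌋ = $20,410; SL = ⌊$47,649/2⌋ = $23,824 → take SL $23,824. Book value $71,425.
Year 7 (final): $71,425 − $47,600 = $23,825. Book value $47,600.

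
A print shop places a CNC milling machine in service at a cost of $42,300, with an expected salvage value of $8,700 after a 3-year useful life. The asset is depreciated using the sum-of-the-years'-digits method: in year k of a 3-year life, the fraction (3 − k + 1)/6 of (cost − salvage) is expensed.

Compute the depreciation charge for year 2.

Depreciable base = $42,300 − $8,700 = $33,600.
Sum of the years' digits = 3+2+1 = 6.
Year 1: $33,600 × 3/6 = $16,800. Book value $25,500.
Year 2: $33,600 × 2/6 = $11,200. Book value $14,300.

$11,200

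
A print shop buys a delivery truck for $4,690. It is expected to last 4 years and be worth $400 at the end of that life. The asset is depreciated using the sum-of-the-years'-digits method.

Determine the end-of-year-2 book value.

Depreciable base = $4,690 − $400 = $4,290.
Sum of the years' digits = 4+3+2+1 = 10.
Year 1: $4,290 × 4/10 = $1,716. Book value $2,974.
Year 2: $4,290 × 3/10 = $1,287. Book value $1,687.

$1,687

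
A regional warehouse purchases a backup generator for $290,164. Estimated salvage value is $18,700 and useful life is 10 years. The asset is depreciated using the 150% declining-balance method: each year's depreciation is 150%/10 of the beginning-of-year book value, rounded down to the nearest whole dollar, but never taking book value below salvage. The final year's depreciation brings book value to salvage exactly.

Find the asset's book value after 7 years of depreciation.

$93,022

Depreciable base = $290,164 − $18,700 = $271,464.
Year 1: ⌊$290,164 × 150%/10⌋ = $43,524. Book value $246,640.
Year 2: ⌊$246,640 × 150%/10⌋ = $36,996. Book value $209,644.
Year 3: ⌊$209,644 × 150%/10⌋ = $31,446. Book value $178,198.
Year 4: ⌊$178,198 × 150%/10⌋ = $26,729. Book value $151,469.
Year 5: ⌊$151,469 × 150%/10⌋ = $22,720. Book value $128,749.
Year 6: ⌊$128,749 × 150%/10⌋ = $19,312. Book value $109,437.
Year 7: ⌊$109,437 × 150%/10⌋ = $16,415. Book value $93,022.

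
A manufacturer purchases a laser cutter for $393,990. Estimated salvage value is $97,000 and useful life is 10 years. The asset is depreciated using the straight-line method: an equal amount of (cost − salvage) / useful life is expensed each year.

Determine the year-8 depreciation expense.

Depreciable base = $393,990 − $97,000 = $296,990.
Annual expense = $296,990 / 10 = $29,699.

$29,699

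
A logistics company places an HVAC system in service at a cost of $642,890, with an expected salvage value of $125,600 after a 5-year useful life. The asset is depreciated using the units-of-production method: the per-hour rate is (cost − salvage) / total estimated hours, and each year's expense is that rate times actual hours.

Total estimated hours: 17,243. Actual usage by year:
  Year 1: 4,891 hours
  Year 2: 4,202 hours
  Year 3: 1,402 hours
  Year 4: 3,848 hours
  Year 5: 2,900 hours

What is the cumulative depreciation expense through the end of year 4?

Depreciable base = $642,890 − $125,600 = $517,290.
Rate = $517,290 / 17,243 hours = $30 per hour.
Year 1: 4,891 × $30 = $146,730. Book value $496,160.
Year 2: 4,202 × $30 = $126,060. Book value $370,100.
Year 3: 1,402 × $30 = $42,060. Book value $328,040.
Year 4: 3,848 × $30 = $115,440. Book value $212,600.
Accumulated through year 4 = $642,890 − $212,600 = $430,290.

$430,290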